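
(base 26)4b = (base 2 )1110011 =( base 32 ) 3j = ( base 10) 115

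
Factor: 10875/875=3^1*7^( - 1 )*29^1= 87/7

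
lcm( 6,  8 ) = 24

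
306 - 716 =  - 410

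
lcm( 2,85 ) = 170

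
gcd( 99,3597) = 33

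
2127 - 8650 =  -6523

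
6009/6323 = 6009/6323 = 0.95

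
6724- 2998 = 3726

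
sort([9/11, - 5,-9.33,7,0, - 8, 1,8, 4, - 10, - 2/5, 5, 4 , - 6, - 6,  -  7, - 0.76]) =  [-10, - 9.33 , - 8, - 7, - 6, - 6, - 5, - 0.76, -2/5,0, 9/11, 1,  4 , 4,5,7, 8]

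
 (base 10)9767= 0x2627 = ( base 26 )ebh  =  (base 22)k3l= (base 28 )CCN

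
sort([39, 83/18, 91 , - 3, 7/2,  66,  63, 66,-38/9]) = [ - 38/9, - 3,7/2, 83/18, 39, 63, 66, 66,91]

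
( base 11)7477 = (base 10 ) 9885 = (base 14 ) 3861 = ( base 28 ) CH1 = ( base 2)10011010011101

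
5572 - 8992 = -3420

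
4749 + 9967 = 14716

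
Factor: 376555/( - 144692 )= - 2^( - 2)*5^1*61^ ( - 1)*127^1 = -635/244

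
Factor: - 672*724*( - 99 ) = 2^7*3^3*7^1*11^1 * 181^1  =  48166272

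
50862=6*8477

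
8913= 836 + 8077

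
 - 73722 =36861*( - 2)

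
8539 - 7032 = 1507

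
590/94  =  6  +  13/47 = 6.28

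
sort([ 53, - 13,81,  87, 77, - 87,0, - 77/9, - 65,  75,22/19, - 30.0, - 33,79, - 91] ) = [ - 91,-87,  -  65, - 33, - 30.0, - 13, - 77/9, 0,  22/19,53 , 75 , 77,79, 81,87 ] 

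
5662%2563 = 536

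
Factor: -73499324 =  - 2^2* 18374831^1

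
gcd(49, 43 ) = 1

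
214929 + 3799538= 4014467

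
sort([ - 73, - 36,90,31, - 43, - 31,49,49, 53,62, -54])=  [- 73 , - 54, - 43,-36, - 31,31,49,49 , 53,62, 90]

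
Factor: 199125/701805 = 225/793 = 3^2 *5^2*13^( - 1 ) * 61^( - 1) 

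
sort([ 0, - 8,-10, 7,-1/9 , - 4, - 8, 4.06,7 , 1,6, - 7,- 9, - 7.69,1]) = [ - 10,  -  9,-8,-8, - 7.69,  -  7, - 4, - 1/9, 0 , 1,1  ,  4.06, 6,  7,7 ] 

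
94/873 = 94/873 = 0.11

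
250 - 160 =90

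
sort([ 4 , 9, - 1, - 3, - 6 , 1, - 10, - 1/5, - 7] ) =[ - 10,-7, - 6, - 3 , - 1 ,  -  1/5,1 , 4, 9 ] 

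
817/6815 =817/6815 = 0.12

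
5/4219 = 5/4219 =0.00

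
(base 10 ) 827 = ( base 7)2261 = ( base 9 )1118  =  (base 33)p2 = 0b1100111011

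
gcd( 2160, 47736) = 216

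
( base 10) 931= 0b1110100011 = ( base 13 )568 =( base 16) 3a3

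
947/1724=947/1724 = 0.55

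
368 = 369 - 1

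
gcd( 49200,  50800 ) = 400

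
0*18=0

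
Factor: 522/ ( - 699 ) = - 2^1* 3^1 * 29^1* 233^ ( - 1 ) = - 174/233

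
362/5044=181/2522= 0.07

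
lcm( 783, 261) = 783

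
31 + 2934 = 2965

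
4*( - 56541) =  - 226164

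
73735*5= 368675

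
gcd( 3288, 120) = 24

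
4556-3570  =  986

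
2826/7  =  403+5/7 =403.71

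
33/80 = 33/80 = 0.41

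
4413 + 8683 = 13096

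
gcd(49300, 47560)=580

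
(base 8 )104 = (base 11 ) 62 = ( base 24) 2K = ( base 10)68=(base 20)38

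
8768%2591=995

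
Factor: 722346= 2^1*3^1 * 120391^1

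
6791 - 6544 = 247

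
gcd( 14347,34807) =1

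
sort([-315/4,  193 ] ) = [ - 315/4 , 193 ]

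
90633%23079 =21396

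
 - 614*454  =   - 278756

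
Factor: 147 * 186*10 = 2^2*3^2*5^1*7^2*31^1 =273420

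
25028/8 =6257/2 = 3128.50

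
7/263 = 7/263 = 0.03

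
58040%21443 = 15154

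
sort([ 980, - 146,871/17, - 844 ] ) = [-844, - 146,871/17 , 980 ]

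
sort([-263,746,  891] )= [ - 263 , 746, 891]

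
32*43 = 1376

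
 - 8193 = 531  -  8724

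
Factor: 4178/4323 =2^1*3^(  -  1)*11^( - 1)*131^( - 1)*2089^1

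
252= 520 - 268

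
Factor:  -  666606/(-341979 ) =2^1*11^(-1)*43^ ( - 1 )*461^1 = 922/473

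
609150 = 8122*75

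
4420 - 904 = 3516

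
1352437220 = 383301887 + 969135333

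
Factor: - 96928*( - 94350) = 2^6*3^1*5^2*13^1*17^1*37^1*233^1 = 9145156800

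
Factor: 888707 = 71^1  *12517^1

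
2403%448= 163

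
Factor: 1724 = 2^2*431^1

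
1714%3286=1714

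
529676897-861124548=-331447651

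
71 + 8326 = 8397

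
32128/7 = 32128/7 = 4589.71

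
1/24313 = 1/24313 = 0.00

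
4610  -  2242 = 2368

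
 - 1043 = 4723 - 5766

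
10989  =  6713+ 4276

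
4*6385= 25540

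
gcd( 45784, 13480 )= 8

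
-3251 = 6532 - 9783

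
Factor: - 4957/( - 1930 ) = 2^( - 1 )*5^( - 1 )* 193^( - 1 )*4957^1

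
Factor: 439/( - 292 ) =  - 2^( - 2 ) *73^(- 1 )*439^1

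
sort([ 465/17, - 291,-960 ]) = [ - 960, - 291, 465/17 ] 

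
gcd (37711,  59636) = 877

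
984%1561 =984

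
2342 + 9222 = 11564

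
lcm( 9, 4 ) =36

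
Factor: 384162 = 2^1  *3^1*43^1*1489^1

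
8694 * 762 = 6624828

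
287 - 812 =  - 525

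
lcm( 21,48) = 336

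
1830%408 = 198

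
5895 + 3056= 8951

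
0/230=0 = 0.00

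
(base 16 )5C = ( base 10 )92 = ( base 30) 32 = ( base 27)3b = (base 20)4C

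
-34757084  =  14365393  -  49122477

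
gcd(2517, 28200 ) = 3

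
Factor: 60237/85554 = 69/98 = 2^( - 1 )*3^1*7^( - 2 )*23^1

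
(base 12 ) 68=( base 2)1010000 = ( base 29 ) 2M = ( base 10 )80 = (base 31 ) 2i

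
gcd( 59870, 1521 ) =1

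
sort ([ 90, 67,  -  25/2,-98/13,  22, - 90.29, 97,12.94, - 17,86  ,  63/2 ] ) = [ - 90.29, - 17 ,-25/2, - 98/13  ,  12.94, 22, 63/2,67, 86,90 , 97 ]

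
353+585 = 938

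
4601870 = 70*65741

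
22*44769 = 984918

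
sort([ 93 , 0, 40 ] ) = [ 0 , 40,93] 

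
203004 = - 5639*( - 36 ) 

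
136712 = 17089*8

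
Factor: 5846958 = 2^1*3^3*13^1*8329^1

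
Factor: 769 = 769^1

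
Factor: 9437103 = 3^2*13^1 * 79^1 * 1021^1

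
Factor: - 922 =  - 2^1*461^1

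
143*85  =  12155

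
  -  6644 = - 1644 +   -  5000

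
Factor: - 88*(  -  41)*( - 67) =-241736 = -2^3*  11^1 * 41^1*67^1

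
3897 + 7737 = 11634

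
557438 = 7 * 79634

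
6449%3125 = 199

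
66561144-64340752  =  2220392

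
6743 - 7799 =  - 1056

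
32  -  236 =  - 204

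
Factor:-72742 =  - 2^1*37^1*983^1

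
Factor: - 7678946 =-2^1*11^1 * 349043^1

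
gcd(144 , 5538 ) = 6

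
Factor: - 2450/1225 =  - 2  =  - 2^1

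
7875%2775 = 2325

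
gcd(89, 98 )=1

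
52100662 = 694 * 75073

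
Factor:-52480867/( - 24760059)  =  3^(- 1)*19^(- 1) * 1471^1 * 35677^1*434387^ ( - 1)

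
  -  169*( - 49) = 8281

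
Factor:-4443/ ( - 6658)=2^( - 1)*3^1*1481^1*3329^(-1) 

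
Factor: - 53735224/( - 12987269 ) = 2^3*17^( - 1) *127^1*52889^1*763957^( - 1 ) 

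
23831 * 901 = 21471731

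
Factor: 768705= 3^1* 5^1*7^1*7321^1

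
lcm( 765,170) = 1530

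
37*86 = 3182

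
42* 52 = 2184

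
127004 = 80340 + 46664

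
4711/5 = 4711/5 = 942.20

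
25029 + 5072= 30101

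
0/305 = 0=0.00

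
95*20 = 1900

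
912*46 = 41952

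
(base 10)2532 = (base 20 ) 66c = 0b100111100100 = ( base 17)8CG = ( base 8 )4744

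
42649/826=42649/826 = 51.63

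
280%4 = 0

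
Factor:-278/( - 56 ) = 2^( - 2 )*  7^(-1) * 139^1 = 139/28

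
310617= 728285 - 417668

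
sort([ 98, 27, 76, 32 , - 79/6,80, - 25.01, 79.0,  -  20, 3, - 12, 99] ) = [ - 25.01, - 20, - 79/6, - 12, 3, 27, 32, 76,79.0, 80,  98,99]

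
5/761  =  5/761=0.01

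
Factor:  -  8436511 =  - 1033^1*8167^1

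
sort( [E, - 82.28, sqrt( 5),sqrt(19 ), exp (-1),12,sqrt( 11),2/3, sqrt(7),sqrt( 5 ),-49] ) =[ - 82.28,-49,exp( - 1),2/3,sqrt(5),sqrt( 5 ), sqrt( 7),E,sqrt(11), sqrt( 19 ), 12 ]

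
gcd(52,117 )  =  13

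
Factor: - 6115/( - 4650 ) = 1223/930 = 2^( - 1)*3^( - 1 )*5^( - 1 )*31^( - 1) * 1223^1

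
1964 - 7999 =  - 6035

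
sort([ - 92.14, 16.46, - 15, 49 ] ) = [ - 92.14, - 15,16.46,49]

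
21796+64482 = 86278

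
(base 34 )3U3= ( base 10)4491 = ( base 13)2076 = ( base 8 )10613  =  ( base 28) 5KB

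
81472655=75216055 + 6256600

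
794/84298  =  397/42149 = 0.01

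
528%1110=528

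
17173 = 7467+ 9706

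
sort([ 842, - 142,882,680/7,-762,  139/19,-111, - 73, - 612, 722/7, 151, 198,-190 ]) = [ - 762, - 612 , - 190, - 142, - 111,-73,139/19, 680/7, 722/7,151,198, 842,882]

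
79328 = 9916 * 8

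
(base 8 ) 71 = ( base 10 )57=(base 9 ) 63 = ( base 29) 1s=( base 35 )1M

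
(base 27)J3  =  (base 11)42A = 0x204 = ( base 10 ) 516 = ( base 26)JM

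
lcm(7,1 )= 7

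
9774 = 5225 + 4549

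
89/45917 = 89/45917 = 0.00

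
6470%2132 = 74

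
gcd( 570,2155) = 5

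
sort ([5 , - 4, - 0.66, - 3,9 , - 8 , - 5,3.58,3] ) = [ - 8, - 5, - 4, - 3 , - 0.66,3, 3.58,  5,9 ] 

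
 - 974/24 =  - 41 + 5/12 = -40.58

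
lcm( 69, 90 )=2070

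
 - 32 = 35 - 67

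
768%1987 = 768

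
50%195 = 50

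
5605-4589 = 1016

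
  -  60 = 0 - 60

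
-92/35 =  - 3 + 13/35=   -2.63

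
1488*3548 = 5279424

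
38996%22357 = 16639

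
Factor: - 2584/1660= - 646/415 =- 2^1*5^(-1)*17^1*19^1 *83^ ( - 1 )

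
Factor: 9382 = 2^1* 4691^1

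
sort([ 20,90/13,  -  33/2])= [  -  33/2,  90/13 , 20]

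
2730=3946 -1216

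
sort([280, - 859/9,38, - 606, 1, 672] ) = [ - 606,  -  859/9,1,38,280,672 ] 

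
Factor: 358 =2^1*179^1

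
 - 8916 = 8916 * (-1) 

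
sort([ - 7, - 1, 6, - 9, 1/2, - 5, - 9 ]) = [ - 9, - 9, - 7, - 5, - 1, 1/2,  6 ]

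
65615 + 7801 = 73416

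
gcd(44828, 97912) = 4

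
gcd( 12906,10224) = 18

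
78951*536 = 42317736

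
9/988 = 9/988 = 0.01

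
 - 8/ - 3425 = 8/3425 = 0.00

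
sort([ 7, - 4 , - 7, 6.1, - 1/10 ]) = [  -  7, -4, - 1/10,6.1, 7] 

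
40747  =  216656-175909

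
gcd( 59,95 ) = 1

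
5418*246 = 1332828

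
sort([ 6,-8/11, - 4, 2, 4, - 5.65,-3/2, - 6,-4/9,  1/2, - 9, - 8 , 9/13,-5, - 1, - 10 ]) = [ - 10, - 9, - 8,-6,-5.65, - 5, - 4,-3/2, - 1,-8/11, - 4/9, 1/2,9/13, 2, 4,6]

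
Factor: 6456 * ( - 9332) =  - 2^5*3^1*269^1*2333^1=-60247392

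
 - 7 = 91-98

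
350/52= 6 + 19/26=6.73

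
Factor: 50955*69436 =3538111380 = 2^2*3^1*5^1*43^1*79^1*17359^1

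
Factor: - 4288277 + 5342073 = 1053796= 2^2 * 17^1*15497^1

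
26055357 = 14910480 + 11144877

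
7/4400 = 7/4400 = 0.00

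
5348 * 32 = 171136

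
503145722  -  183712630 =319433092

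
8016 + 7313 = 15329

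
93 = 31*3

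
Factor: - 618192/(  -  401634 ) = 648/421=2^3*3^4*421^ ( - 1 ) 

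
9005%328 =149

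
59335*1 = 59335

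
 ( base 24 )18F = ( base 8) 1417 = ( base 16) 30f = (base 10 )783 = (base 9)1060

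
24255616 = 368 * 65912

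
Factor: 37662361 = 11^1 *17^1*201403^1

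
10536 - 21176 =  - 10640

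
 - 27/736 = - 27/736 = -0.04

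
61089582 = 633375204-572285622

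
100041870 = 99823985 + 217885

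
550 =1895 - 1345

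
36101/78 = 2777/6 = 462.83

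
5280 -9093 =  - 3813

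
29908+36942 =66850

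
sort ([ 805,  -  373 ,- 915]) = [ - 915 , - 373,805]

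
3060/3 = 1020=1020.00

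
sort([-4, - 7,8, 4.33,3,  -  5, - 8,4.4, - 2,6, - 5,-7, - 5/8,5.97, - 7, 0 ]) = [ - 8,-7, - 7, - 7, - 5, - 5,  -  4, - 2, - 5/8, 0,  3, 4.33, 4.4, 5.97, 6 , 8]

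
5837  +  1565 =7402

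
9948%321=318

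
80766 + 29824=110590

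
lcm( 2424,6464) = 19392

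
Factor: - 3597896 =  - 2^3*43^1*10459^1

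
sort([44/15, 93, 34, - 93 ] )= [ - 93,44/15,34, 93]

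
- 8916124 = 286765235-295681359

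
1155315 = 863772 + 291543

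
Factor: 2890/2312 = 5/4 = 2^ (-2 )*5^1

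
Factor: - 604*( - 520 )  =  2^5*5^1 * 13^1*151^1 = 314080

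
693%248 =197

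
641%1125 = 641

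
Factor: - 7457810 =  - 2^1 * 5^1* 337^1*2213^1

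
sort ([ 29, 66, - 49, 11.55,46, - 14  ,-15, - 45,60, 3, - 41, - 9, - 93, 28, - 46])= [ -93, - 49, - 46, - 45,-41 , - 15,-14, - 9, 3,  11.55,28 , 29, 46,60,66] 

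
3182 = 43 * 74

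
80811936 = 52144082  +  28667854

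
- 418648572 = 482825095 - 901473667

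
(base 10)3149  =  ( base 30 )3ET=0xc4d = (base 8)6115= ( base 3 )11022122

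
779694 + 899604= 1679298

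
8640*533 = 4605120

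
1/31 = 1/31 = 0.03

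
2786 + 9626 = 12412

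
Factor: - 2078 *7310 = - 15190180 =-  2^2*5^1*17^1*43^1*1039^1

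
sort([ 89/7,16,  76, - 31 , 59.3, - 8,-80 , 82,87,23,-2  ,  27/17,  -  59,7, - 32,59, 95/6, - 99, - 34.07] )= [ - 99, - 80, - 59 , - 34.07,  -  32, - 31, - 8, - 2,27/17,7 , 89/7 , 95/6,16,  23,  59,59.3, 76,82,87] 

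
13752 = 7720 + 6032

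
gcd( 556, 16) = 4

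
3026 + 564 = 3590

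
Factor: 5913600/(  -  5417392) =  - 2^6* 3^1*5^2 * 7^1*11^1*37^(-1)*9151^( - 1 )=-369600/338587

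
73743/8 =9217 + 7/8=9217.88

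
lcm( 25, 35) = 175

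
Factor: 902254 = 2^1*409^1* 1103^1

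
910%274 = 88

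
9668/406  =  4834/203 =23.81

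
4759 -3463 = 1296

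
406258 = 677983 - 271725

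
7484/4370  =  1+1557/2185 = 1.71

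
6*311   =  1866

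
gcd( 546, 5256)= 6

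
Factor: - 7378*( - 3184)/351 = 23491552/351 = 2^5*3^(-3)*7^1*13^( - 1)*17^1*31^1*199^1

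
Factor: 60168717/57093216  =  2^( - 5)*3^2*7^3*73^1*89^1*594721^( - 1) = 20056239/19031072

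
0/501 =0 = 0.00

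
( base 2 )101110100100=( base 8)5644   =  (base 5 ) 43410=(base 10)2980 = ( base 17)A55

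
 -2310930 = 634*(  -  3645) 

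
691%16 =3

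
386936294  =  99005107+287931187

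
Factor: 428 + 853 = 1281 = 3^1*7^1 * 61^1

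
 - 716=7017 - 7733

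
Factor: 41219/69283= 47^1*79^( - 1) = 47/79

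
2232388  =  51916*43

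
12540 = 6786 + 5754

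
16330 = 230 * 71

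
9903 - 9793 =110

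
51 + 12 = 63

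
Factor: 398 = 2^1*199^1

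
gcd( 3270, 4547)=1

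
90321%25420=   14061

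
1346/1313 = 1 + 33/1313=1.03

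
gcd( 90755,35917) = 7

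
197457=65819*3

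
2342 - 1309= 1033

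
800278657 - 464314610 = 335964047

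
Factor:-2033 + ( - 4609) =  - 2^1 * 3^4*41^1 = - 6642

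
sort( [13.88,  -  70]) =[ - 70,13.88]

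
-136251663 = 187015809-323267472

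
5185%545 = 280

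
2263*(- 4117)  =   - 9316771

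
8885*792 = 7036920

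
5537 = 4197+1340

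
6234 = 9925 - 3691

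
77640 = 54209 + 23431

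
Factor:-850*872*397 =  - 2^4 * 5^2 * 17^1 * 109^1*397^1= - 294256400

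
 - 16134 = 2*( - 8067)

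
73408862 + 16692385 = 90101247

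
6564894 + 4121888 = 10686782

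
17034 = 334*51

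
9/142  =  9/142 = 0.06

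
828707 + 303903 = 1132610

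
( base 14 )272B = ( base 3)100110112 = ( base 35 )5m4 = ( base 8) 15363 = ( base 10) 6899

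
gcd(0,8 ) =8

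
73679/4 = 18419 + 3/4= 18419.75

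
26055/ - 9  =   - 2895 + 0/1 = - 2895.00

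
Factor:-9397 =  - 9397^1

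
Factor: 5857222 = 2^1 * 7^1 * 418373^1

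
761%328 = 105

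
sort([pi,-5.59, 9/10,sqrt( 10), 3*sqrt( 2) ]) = [ - 5.59,  9/10,  pi,sqrt (10), 3*sqrt( 2 ) ] 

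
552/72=7 + 2/3 = 7.67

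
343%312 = 31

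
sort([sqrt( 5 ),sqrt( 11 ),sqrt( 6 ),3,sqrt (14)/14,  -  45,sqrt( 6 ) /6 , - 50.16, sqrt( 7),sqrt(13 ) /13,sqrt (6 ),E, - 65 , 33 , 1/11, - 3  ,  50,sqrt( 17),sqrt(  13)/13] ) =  [- 65, - 50.16, - 45,-3,1/11,sqrt( 14 ) /14,sqrt(13)/13,sqrt( 13)/13,sqrt( 6)/6 , sqrt( 5),sqrt( 6 ),sqrt( 6 ) , sqrt(7 ),  E,3,sqrt( 11 ), sqrt( 17 ),33,50] 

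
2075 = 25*83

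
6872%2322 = 2228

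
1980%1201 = 779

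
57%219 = 57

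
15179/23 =15179/23 = 659.96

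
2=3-1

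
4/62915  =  4/62915 = 0.00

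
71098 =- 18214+89312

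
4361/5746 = 4361/5746 = 0.76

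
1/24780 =1/24780 = 0.00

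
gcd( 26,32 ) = 2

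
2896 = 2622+274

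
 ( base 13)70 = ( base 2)1011011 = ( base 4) 1123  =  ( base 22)43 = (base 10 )91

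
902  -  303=599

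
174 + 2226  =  2400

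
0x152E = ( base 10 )5422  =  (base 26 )80E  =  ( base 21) C64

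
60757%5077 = 4910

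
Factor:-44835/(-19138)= 6405/2734 = 2^ (-1) *3^1  *  5^1*7^1 * 61^1*1367^(  -  1) 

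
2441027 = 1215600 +1225427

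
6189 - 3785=2404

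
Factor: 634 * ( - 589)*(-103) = 2^1*19^1*31^1  *  103^1*317^1 = 38462878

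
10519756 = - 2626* (-4006 ) 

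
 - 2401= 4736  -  7137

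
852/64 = 213/16= 13.31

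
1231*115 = 141565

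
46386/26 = 1784 + 1/13 = 1784.08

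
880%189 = 124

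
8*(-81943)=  - 655544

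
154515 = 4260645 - 4106130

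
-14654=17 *( - 862) 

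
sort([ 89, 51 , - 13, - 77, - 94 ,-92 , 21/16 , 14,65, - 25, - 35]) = [ - 94, - 92,  -  77, - 35, - 25, - 13 , 21/16 , 14, 51, 65, 89 ] 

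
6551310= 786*8335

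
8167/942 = 8167/942 = 8.67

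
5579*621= 3464559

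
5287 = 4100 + 1187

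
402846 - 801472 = -398626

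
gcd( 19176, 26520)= 408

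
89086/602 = 44543/301=147.98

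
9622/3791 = 2  +  120/223 = 2.54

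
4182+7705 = 11887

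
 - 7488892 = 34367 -7523259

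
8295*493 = 4089435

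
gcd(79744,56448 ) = 896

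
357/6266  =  357/6266= 0.06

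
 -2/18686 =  - 1/9343= - 0.00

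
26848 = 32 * 839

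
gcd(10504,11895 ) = 13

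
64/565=64/565 = 0.11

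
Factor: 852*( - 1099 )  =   - 2^2*3^1*7^1 * 71^1*157^1 = - 936348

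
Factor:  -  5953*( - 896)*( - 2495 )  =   - 13308050560 = -2^7  *5^1*7^1*499^1*5953^1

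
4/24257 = 4/24257 = 0.00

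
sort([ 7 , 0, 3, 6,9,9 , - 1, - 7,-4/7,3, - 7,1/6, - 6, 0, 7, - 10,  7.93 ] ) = [ - 10, - 7, - 7, - 6, - 1,-4/7,  0,0, 1/6,  3, 3,6, 7,7,7.93,9,  9] 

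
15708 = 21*748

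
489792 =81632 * 6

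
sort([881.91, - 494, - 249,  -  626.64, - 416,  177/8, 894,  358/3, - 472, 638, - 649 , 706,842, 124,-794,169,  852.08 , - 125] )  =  [ - 794, - 649,- 626.64, - 494, - 472, - 416,-249,-125,  177/8,358/3,124,169,  638,706, 842, 852.08 , 881.91,  894 ]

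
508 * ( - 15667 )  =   - 7958836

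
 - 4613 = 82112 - 86725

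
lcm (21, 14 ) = 42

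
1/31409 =1/31409  =  0.00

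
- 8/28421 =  - 8/28421 =-  0.00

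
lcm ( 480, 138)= 11040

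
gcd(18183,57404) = 1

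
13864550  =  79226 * 175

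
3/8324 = 3/8324 = 0.00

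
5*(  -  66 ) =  - 330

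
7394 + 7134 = 14528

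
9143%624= 407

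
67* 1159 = 77653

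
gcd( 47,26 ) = 1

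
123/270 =41/90 =0.46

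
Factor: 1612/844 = 13^1 * 31^1 * 211^( - 1 ) = 403/211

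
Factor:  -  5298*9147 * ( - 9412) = 2^3*3^2 * 13^1 * 181^1 * 883^1*3049^1 = 456113106072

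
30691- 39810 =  - 9119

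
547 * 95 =51965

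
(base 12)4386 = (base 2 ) 1110100010110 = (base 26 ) B0A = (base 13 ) 350A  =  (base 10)7446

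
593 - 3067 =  - 2474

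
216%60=36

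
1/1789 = 1/1789 = 0.00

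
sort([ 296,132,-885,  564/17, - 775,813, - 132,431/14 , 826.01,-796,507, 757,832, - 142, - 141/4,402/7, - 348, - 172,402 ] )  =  [ - 885, - 796, - 775, - 348, - 172,-142, - 132, - 141/4,431/14, 564/17,402/7, 132, 296,402, 507,757, 813,826.01,832]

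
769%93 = 25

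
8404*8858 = 74442632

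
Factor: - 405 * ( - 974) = 394470 = 2^1 * 3^4 *5^1 *487^1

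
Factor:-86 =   -  2^1*43^1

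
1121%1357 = 1121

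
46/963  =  46/963 = 0.05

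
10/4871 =10/4871 = 0.00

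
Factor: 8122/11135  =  2^1 * 5^(- 1 ) * 17^( - 1)*31^1 = 62/85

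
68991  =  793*87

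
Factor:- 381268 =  - 2^2*95317^1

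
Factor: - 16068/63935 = -2^2*3^1*5^( - 1 )*13^1*19^( - 1)*103^1*673^( - 1 )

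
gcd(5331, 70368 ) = 3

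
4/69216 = 1/17304 =0.00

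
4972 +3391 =8363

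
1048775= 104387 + 944388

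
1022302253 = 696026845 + 326275408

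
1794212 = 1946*922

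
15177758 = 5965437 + 9212321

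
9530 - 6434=3096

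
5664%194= 38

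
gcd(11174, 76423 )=1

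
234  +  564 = 798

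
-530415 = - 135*3929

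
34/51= 2/3 =0.67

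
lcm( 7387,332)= 29548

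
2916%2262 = 654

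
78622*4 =314488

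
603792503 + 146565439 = 750357942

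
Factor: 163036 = 2^2*40759^1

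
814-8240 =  - 7426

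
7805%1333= 1140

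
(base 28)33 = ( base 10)87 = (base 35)2H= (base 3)10020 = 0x57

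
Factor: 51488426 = 2^1*11^1*2340383^1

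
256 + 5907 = 6163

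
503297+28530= 531827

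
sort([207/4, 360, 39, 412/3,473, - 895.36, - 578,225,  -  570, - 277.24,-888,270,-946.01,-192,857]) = [ - 946.01,- 895.36,-888, -578, - 570,-277.24, - 192,39,207/4,412/3 , 225, 270, 360,  473,857]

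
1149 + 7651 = 8800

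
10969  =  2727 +8242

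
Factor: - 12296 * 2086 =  - 2^4 * 7^1*29^1*53^1*149^1=-25649456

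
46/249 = 46/249= 0.18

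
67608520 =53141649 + 14466871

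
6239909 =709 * 8801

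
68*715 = 48620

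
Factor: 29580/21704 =7395/5426  =  2^( - 1)*3^1*5^1 * 17^1*29^1 *2713^ ( - 1)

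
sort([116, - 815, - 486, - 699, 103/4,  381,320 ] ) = [-815, - 699, - 486,103/4,116,320,  381 ]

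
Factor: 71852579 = 389^1*184711^1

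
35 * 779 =27265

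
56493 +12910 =69403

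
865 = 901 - 36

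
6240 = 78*80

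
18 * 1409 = 25362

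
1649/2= 1649/2  =  824.50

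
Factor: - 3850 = - 2^1*5^2*7^1*11^1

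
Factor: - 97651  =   - 97651^1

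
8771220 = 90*97458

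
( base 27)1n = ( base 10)50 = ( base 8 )62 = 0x32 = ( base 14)38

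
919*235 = 215965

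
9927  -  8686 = 1241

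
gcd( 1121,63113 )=1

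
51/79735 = 51/79735 = 0.00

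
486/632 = 243/316 = 0.77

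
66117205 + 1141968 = 67259173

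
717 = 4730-4013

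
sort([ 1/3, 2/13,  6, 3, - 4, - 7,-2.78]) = [ - 7, - 4,  -  2.78, 2/13 , 1/3,3, 6]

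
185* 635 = 117475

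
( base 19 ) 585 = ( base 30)25C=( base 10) 1962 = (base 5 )30322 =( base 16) 7aa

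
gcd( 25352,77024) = 8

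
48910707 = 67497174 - 18586467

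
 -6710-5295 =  - 12005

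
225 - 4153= - 3928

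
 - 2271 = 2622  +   - 4893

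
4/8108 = 1/2027 = 0.00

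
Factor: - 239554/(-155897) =34222/22271 = 2^1*71^1*241^1*22271^( - 1 )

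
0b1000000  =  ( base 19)37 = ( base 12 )54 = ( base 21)31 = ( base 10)64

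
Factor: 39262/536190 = 3^( - 1) * 5^( - 1)*61^ ( - 1)  *67^1 = 67/915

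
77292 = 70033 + 7259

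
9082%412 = 18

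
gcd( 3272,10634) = 818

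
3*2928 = 8784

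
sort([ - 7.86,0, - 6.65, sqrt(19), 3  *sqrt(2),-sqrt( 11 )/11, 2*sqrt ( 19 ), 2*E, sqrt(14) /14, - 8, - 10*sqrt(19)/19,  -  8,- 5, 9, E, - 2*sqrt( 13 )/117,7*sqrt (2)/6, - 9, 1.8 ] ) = [ - 9, - 8, - 8, - 7.86,-6.65,-5, - 10*sqrt(19 )/19, - sqrt( 11)/11, - 2 * sqrt( 13 ) /117, 0 , sqrt( 14) /14, 7* sqrt( 2) /6, 1.8,E , 3*sqrt(2 )  ,  sqrt( 19), 2*E, 2*sqrt(19 ), 9]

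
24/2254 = 12/1127 = 0.01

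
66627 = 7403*9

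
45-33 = 12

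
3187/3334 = 3187/3334 = 0.96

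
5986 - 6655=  - 669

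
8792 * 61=536312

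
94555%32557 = 29441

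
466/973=466/973 =0.48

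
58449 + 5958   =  64407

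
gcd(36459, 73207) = 1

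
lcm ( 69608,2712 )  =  208824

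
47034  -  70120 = -23086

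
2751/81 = 33 + 26/27 = 33.96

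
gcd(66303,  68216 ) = 1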